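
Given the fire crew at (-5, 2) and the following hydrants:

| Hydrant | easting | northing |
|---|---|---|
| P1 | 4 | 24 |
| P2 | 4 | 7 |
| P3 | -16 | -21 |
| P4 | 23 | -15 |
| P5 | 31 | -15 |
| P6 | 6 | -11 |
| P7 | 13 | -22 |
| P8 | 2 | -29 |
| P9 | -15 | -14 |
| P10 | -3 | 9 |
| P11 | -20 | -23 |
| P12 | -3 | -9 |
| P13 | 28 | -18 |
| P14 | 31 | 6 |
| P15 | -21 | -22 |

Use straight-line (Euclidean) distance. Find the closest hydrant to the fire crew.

Distances from (-5, 2):
P1: 23.8
P2: 10.3
P3: 25.5
P4: 32.8
P5: 39.8
P6: 17.0
P7: 30.0
P8: 31.8
P9: 18.9
P10: 7.3
P11: 29.2
P12: 11.2
P13: 38.6
P14: 36.2
P15: 28.8
Minimum: P10 at 7.3.

P10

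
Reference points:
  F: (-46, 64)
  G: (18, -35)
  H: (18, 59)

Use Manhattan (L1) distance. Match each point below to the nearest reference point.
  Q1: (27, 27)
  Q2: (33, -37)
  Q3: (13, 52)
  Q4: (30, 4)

Q1 at (27, 27):
  F: |-73| + |37| = 73 + 37 = 110
  G: |-9| + |-62| = 9 + 62 = 71
  H: |-9| + |32| = 9 + 32 = 41
  → nearest: H (41)
Q2 at (33, -37):
  F: |-79| + |101| = 79 + 101 = 180
  G: |-15| + |2| = 15 + 2 = 17
  H: |-15| + |96| = 15 + 96 = 111
  → nearest: G (17)
Q3 at (13, 52):
  F: |-59| + |12| = 59 + 12 = 71
  G: |5| + |-87| = 5 + 87 = 92
  H: |5| + |7| = 5 + 7 = 12
  → nearest: H (12)
Q4 at (30, 4):
  F: |-76| + |60| = 76 + 60 = 136
  G: |-12| + |-39| = 12 + 39 = 51
  H: |-12| + |55| = 12 + 55 = 67
  → nearest: G (51)

Q1→H; Q2→G; Q3→H; Q4→G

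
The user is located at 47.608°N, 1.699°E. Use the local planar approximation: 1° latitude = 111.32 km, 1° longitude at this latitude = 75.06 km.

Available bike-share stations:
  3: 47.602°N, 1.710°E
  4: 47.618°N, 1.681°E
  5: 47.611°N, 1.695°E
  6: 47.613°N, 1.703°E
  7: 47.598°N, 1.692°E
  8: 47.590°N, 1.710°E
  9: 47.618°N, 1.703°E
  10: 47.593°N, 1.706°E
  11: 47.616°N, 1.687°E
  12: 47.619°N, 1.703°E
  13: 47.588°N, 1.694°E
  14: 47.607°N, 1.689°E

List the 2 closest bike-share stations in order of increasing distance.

Distances from 47.608°N, 1.699°E:
3: √((-0.006·111.32)² + (0.011·75.06)²) = √(0.446117 + 0.681714) = 1.0620 km
4: √((0.010·111.32)² + (-0.018·75.06)²) = √(1.239214 + 1.825417) = 1.7506 km
5: √((0.003·111.32)² + (-0.004·75.06)²) = √(0.111529 + 0.090144) = 0.4491 km
6: √((0.005·111.32)² + (0.004·75.06)²) = √(0.309804 + 0.090144) = 0.6324 km
7: √((-0.010·111.32)² + (-0.007·75.06)²) = √(1.239214 + 0.276066) = 1.2310 km
8: √((-0.018·111.32)² + (0.011·75.06)²) = √(4.015054 + 0.681714) = 2.1672 km
9: √((0.010·111.32)² + (0.004·75.06)²) = √(1.239214 + 0.090144) = 1.1530 km
10: √((-0.015·111.32)² + (0.007·75.06)²) = √(2.788232 + 0.276066) = 1.7505 km
11: √((0.008·111.32)² + (-0.012·75.06)²) = √(0.793097 + 0.811297) = 1.2666 km
12: √((0.011·111.32)² + (0.004·75.06)²) = √(1.499449 + 0.090144) = 1.2608 km
13: √((-0.020·111.32)² + (-0.005·75.06)²) = √(4.956857 + 0.140850) = 2.2578 km
14: √((-0.001·111.32)² + (-0.010·75.06)²) = √(0.012392 + 0.563400) = 0.7588 km
Sorted: 5 (0.4491 km) < 6 (0.6324 km) < 14 (0.7588 km) < 3 (1.0620 km) < …

5, 6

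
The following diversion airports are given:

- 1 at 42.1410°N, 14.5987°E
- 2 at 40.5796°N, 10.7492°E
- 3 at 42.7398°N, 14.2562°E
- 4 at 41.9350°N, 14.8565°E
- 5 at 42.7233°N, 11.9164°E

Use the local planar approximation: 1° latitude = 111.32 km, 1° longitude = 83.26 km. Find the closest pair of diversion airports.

1 and 4

Pairwise distances:
1–4: √((-0.2060·111.32)² + (0.2578·83.26)²) = √(525.872955 + 460.721669) = 31.4101 km
1–3: √((0.5988·111.32)² + (-0.3425·83.26)²) = √(4443.344424 + 813.193624) = 72.5020 km
3–4: √((-0.8048·111.32)² + (0.6003·83.26)²) = √(8026.428305 + 2498.098162) = 102.5891 km
3–5: √((-0.0165·111.32)² + (-2.3398·83.26)²) = √(3.373761 + 37951.617159) = 194.8204 km
1–5: √((0.5823·111.32)² + (-2.6823·83.26)²) = √(4201.844494 + 49875.528688) = 232.5454 km
2–5: √((2.1437·111.32)² + (1.1672·83.26)²) = √(56947.466951 + 9444.160755) = 257.6657 km
4–5: √((0.7883·111.32)² + (-2.9401·83.26)²) = √(7700.686591 + 59923.478703) = 260.0465 km
1–2: √((-1.5614·111.32)² + (-3.8495·83.26)²) = √(30211.670911 + 102726.256258) = 364.6065 km
2–4: √((1.3554·111.32)² + (4.1073·83.26)²) = √(22765.718315 + 116946.078519) = 373.7804 km
2–3: √((2.1602·111.32)² + (3.5070·83.26)²) = √(57827.486888 + 85259.806932) = 378.2688 km
Closest pair: 1–4 at 31.4101 km.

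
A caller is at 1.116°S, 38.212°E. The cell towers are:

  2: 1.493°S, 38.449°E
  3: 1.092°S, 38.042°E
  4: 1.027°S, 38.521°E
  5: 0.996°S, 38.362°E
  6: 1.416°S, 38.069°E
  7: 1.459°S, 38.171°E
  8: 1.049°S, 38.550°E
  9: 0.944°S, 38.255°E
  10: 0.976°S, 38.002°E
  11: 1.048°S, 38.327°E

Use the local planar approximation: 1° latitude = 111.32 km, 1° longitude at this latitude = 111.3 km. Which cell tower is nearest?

Distances from 1.116°S, 38.212°E:
2: √((-0.377·111.32)² + (0.237·111.3)²) = √(1761.28281 + 695.80416) = 49.569 km
3: √((0.024·111.32)² + (-0.170·111.3)²) = √(7.13787 + 358.00424) = 19.109 km
4: √((0.089·111.32)² + (0.309·111.3)²) = √(98.15816 + 1182.78903) = 35.790 km
5: √((0.120·111.32)² + (0.150·111.3)²) = √(178.44685 + 278.72302) = 21.382 km
6: √((-0.300·111.32)² + (-0.143·111.3)²) = √(1115.29282 + 253.31587) = 36.995 km
7: √((-0.343·111.32)² + (-0.041·111.3)²) = √(1457.92316 + 20.82371) = 38.454 km
8: √((0.067·111.32)² + (0.338·111.3)²) = √(55.62833 + 1415.21926) = 38.352 km
9: √((0.172·111.32)² + (0.043·111.3)²) = √(366.60914 + 22.90484) = 19.736 km
10: √((0.140·111.32)² + (-0.210·111.3)²) = √(242.88599 + 546.29713) = 28.092 km
11: √((0.068·111.32)² + (0.115·111.3)²) = √(57.30127 + 163.82720) = 14.870 km
Minimum: 11 at 14.870 km.

11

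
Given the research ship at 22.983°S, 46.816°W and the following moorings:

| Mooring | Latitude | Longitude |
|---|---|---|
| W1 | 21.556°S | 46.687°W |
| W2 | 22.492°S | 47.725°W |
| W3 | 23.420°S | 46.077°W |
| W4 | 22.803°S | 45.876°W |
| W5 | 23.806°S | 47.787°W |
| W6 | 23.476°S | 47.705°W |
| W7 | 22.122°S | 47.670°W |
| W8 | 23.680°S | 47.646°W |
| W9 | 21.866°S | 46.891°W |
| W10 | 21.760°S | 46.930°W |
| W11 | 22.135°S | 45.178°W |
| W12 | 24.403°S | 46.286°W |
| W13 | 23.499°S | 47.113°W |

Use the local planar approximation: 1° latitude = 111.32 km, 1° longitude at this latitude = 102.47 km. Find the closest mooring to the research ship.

W13

Distances from 22.983°S, 46.816°W:
W1: 159.403 km
W2: 107.998 km
W3: 90.005 km
W4: 98.384 km
W5: 135.253 km
W6: 106.350 km
W7: 129.786 km
W8: 115.125 km
W9: 124.582 km
W10: 136.645 km
W11: 192.571 km
W12: 167.144 km
W13: 65.005 km
Minimum: W13 at 65.005 km.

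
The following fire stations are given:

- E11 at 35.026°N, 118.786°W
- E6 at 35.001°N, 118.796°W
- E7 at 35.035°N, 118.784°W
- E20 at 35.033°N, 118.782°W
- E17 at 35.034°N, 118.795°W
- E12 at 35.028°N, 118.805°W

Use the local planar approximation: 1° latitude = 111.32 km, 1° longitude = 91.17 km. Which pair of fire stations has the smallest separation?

E7 and E20

Pairwise distances:
E11–E6: √((-0.025·111.32)² + (-0.010·91.17)²) = √(7.74509 + 0.83120) = 2.929 km
E11–E7: √((0.009·111.32)² + (0.002·91.17)²) = √(1.00376 + 0.03325) = 1.018 km
E11–E20: √((0.007·111.32)² + (0.004·91.17)²) = √(0.60721 + 0.13299) = 0.860 km
E11–E17: √((0.008·111.32)² + (-0.009·91.17)²) = √(0.79310 + 0.67327) = 1.211 km
E11–E12: √((0.002·111.32)² + (-0.019·91.17)²) = √(0.04957 + 3.00062) = 1.746 km
E6–E7: √((0.034·111.32)² + (0.012·91.17)²) = √(14.32532 + 1.19692) = 3.940 km
E6–E20: √((0.032·111.32)² + (0.014·91.17)²) = √(12.68955 + 1.62915) = 3.784 km
E6–E17: √((0.033·111.32)² + (0.001·91.17)²) = √(13.49504 + 0.00831) = 3.675 km
E6–E12: √((0.027·111.32)² + (-0.009·91.17)²) = √(9.03387 + 0.67327) = 3.116 km
E7–E20: √((-0.002·111.32)² + (0.002·91.17)²) = √(0.04957 + 0.03325) = 0.288 km
E7–E17: √((-0.001·111.32)² + (-0.011·91.17)²) = √(0.01239 + 1.00575) = 1.009 km
E7–E12: √((-0.007·111.32)² + (-0.021·91.17)²) = √(0.60721 + 3.66558) = 2.067 km
E20–E17: √((0.001·111.32)² + (-0.013·91.17)²) = √(0.01239 + 1.40472) = 1.190 km
E20–E12: √((-0.005·111.32)² + (-0.023·91.17)²) = √(0.30980 + 4.39703) = 2.170 km
E17–E12: √((-0.006·111.32)² + (-0.010·91.17)²) = √(0.44612 + 0.83120) = 1.130 km
Closest pair: E7–E20 at 0.288 km.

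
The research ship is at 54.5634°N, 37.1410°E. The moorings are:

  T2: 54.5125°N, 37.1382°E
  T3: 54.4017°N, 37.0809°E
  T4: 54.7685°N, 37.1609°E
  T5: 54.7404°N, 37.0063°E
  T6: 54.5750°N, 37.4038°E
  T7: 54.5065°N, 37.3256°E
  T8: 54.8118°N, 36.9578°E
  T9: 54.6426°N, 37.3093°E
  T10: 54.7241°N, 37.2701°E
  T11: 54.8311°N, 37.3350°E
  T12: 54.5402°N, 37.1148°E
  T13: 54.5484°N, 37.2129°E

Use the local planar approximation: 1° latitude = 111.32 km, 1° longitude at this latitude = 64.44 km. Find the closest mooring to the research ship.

Distances from 54.5634°N, 37.1410°E:
T2: 5.6691 km
T3: 18.4124 km
T4: 22.8677 km
T5: 21.5308 km
T6: 16.9840 km
T7: 13.4769 km
T8: 30.0665 km
T9: 13.9768 km
T10: 19.7289 km
T11: 32.3163 km
T12: 3.0855 km
T13: 4.9249 km
Minimum: T12 at 3.0855 km.

T12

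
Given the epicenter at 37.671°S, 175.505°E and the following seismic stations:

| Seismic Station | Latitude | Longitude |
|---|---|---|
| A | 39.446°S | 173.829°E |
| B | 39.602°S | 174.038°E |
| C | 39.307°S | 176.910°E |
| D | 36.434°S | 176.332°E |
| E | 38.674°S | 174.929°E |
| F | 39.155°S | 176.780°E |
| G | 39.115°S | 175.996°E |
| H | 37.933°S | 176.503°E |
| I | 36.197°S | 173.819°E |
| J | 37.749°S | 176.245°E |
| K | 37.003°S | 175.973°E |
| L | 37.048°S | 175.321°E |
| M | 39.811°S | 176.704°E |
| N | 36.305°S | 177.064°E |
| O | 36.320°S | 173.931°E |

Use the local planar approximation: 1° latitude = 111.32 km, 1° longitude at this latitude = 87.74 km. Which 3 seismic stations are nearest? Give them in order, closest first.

J, L, K

Distances from 37.671°S, 175.505°E:
A: 246.307 km
B: 250.549 km
C: 219.919 km
D: 155.651 km
E: 122.559 km
F: 199.512 km
G: 166.419 km
H: 92.294 km
I: 220.924 km
J: 65.506 km
K: 84.946 km
L: 71.207 km
M: 260.419 km
N: 204.533 km
O: 204.183 km
Sorted: J (65.506 km) < L (71.207 km) < K (84.946 km) < H (92.294 km) < E (122.559 km) < …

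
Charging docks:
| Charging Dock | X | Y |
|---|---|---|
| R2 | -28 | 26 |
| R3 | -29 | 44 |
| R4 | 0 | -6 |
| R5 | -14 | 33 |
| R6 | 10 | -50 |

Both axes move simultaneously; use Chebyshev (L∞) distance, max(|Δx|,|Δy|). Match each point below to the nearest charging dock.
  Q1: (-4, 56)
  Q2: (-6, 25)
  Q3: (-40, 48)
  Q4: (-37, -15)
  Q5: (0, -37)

Q1→R5; Q2→R5; Q3→R3; Q4→R4; Q5→R6

Q1 at (-4, 56):
  R2: max(|-24|, |-30|) = 30
  R3: max(|-25|, |-12|) = 25
  R4: max(|4|, |-62|) = 62
  R5: max(|-10|, |-23|) = 23
  R6: max(|14|, |-106|) = 106
  → nearest: R5 (23)
Q2 at (-6, 25):
  R2: max(|-22|, |1|) = 22
  R3: max(|-23|, |19|) = 23
  R4: max(|6|, |-31|) = 31
  R5: max(|-8|, |8|) = 8
  R6: max(|16|, |-75|) = 75
  → nearest: R5 (8)
Q3 at (-40, 48):
  R2: max(|12|, |-22|) = 22
  R3: max(|11|, |-4|) = 11
  R4: max(|40|, |-54|) = 54
  R5: max(|26|, |-15|) = 26
  R6: max(|50|, |-98|) = 98
  → nearest: R3 (11)
Q4 at (-37, -15):
  R2: max(|9|, |41|) = 41
  R3: max(|8|, |59|) = 59
  R4: max(|37|, |9|) = 37
  R5: max(|23|, |48|) = 48
  R6: max(|47|, |-35|) = 47
  → nearest: R4 (37)
Q5 at (0, -37):
  R2: max(|-28|, |63|) = 63
  R3: max(|-29|, |81|) = 81
  R4: max(|0|, |31|) = 31
  R5: max(|-14|, |70|) = 70
  R6: max(|10|, |-13|) = 13
  → nearest: R6 (13)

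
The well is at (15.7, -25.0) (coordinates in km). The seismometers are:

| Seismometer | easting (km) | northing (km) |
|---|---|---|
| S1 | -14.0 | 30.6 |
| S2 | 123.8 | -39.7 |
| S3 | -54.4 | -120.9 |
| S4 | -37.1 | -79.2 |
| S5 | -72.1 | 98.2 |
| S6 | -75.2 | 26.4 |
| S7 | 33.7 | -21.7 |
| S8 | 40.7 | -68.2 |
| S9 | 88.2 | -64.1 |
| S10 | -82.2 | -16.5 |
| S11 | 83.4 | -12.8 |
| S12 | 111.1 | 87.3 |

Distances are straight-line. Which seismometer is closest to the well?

S7

Distances from (15.7, -25.0):
S1: √((-29.7)² + (55.6)²) = √(882.090 + 3091.360) = 63.0 km
S2: √((108.1)² + (-14.7)²) = √(11685.610 + 216.090) = 109.1 km
S3: √((-70.1)² + (-95.9)²) = √(4914.010 + 9196.810) = 118.8 km
S4: √((-52.8)² + (-54.2)²) = √(2787.840 + 2937.640) = 75.7 km
S5: √((-87.8)² + (123.2)²) = √(7708.840 + 15178.240) = 151.3 km
S6: √((-90.9)² + (51.4)²) = √(8262.810 + 2641.960) = 104.4 km
S7: √((18.0)² + (3.3)²) = √(324.000 + 10.890) = 18.3 km
S8: √((25.0)² + (-43.2)²) = √(625.000 + 1866.240) = 49.9 km
S9: √((72.5)² + (-39.1)²) = √(5256.250 + 1528.810) = 82.4 km
S10: √((-97.9)² + (8.5)²) = √(9584.410 + 72.250) = 98.3 km
S11: √((67.7)² + (12.2)²) = √(4583.290 + 148.840) = 68.8 km
S12: √((95.4)² + (112.3)²) = √(9101.160 + 12611.290) = 147.4 km
Minimum: S7 at 18.3 km.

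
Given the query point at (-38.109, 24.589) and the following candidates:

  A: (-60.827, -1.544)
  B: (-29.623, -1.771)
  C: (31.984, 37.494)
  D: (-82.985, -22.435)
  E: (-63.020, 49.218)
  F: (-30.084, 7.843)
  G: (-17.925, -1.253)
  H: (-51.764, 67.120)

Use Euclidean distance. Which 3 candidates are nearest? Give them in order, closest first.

F, B, G

Distances from (-38.109, 24.589):
A: √((-22.718)² + (-26.133)²) = √(516.10752 + 682.93369) = 34.627
B: √((8.486)² + (-26.360)²) = √(72.01220 + 694.84960) = 27.692
C: √((70.093)² + (12.905)²) = √(4913.02865 + 166.53903) = 71.271
D: √((-44.876)² + (-47.024)²) = √(2013.85538 + 2211.25658) = 65.001
E: √((-24.911)² + (24.629)²) = √(620.55792 + 606.58764) = 35.031
F: √((8.025)² + (-16.746)²) = √(64.40063 + 280.42852) = 18.570
G: √((20.184)² + (-25.842)²) = √(407.39386 + 667.80896) = 32.790
H: √((-13.655)² + (42.531)²) = √(186.45903 + 1808.88596) = 44.669
Sorted: F (18.570) < B (27.692) < G (32.790) < A (34.627) < E (35.031) < …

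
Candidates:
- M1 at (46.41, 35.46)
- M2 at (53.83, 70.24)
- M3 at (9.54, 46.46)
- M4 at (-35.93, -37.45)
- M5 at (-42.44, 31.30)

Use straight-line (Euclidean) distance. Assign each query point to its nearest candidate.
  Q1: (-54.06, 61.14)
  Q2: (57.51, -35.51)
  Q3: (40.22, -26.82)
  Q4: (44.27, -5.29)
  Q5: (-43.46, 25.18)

Q1 at (-54.06, 61.14):
  M1: 103.70
  M2: 108.27
  M3: 65.27
  M4: 100.24
  M5: 32.02
  → nearest: M5 (32.02)
Q2 at (57.51, -35.51):
  M1: 71.83
  M2: 105.81
  M3: 94.97
  M4: 93.46
  M5: 120.22
  → nearest: M1 (71.83)
Q3 at (40.22, -26.82):
  M1: 62.59
  M2: 98.01
  M3: 79.44
  M4: 76.89
  M5: 101.05
  → nearest: M1 (62.59)
Q4 at (44.27, -5.29):
  M1: 40.81
  M2: 76.13
  M3: 62.32
  M4: 86.41
  M5: 94.11
  → nearest: M1 (40.81)
Q5 at (-43.46, 25.18):
  M1: 90.46
  M2: 107.22
  M3: 57.11
  M4: 63.08
  M5: 6.20
  → nearest: M5 (6.20)

Q1→M5; Q2→M1; Q3→M1; Q4→M1; Q5→M5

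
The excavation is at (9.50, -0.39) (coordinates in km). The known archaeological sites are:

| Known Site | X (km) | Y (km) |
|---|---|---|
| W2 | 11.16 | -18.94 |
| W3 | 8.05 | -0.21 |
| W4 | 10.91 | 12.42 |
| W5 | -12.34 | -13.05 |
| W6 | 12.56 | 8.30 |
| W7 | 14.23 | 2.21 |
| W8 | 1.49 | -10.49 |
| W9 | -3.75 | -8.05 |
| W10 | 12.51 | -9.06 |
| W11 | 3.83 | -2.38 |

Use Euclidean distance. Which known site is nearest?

W3

Distances from (9.50, -0.39):
W2: 18.624 km
W3: 1.461 km
W4: 12.887 km
W5: 25.244 km
W6: 9.213 km
W7: 5.397 km
W8: 12.891 km
W9: 15.305 km
W10: 9.178 km
W11: 6.009 km
Minimum: W3 at 1.461 km.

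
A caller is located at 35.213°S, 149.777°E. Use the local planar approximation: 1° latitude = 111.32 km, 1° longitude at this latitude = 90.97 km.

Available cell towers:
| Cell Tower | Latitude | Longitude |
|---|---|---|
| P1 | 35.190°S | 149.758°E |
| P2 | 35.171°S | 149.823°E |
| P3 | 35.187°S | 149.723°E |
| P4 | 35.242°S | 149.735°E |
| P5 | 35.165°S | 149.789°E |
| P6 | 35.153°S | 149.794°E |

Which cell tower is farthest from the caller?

Distances from 35.213°S, 149.777°E:
P1: √((0.023·111.32)² + (-0.019·90.97)²) = √(6.55544 + 2.98747) = 3.089 km
P2: √((0.042·111.32)² + (0.046·90.97)²) = √(21.85974 + 17.51104) = 6.275 km
P3: √((0.026·111.32)² + (-0.054·90.97)²) = √(8.37709 + 24.13148) = 5.702 km
P4: √((-0.029·111.32)² + (-0.042·90.97)²) = √(10.42179 + 14.59805) = 5.002 km
P5: √((0.048·111.32)² + (0.012·90.97)²) = √(28.55150 + 1.19168) = 5.454 km
P6: √((0.060·111.32)² + (0.017·90.97)²) = √(44.61171 + 2.39163) = 6.856 km
Maximum: P6 at 6.856 km.

P6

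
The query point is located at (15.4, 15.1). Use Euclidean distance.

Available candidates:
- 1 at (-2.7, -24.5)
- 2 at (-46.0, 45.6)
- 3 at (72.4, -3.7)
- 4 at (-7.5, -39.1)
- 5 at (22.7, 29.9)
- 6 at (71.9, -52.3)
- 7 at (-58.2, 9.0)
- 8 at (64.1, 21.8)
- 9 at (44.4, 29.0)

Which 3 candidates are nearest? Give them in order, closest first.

Distances from (15.4, 15.1):
1: 43.5
2: 68.6
3: 60.0
4: 58.8
5: 16.5
6: 87.9
7: 73.9
8: 49.2
9: 32.2
Sorted: 5 (16.5) < 9 (32.2) < 1 (43.5) < 8 (49.2) < 4 (58.8) < …

5, 9, 1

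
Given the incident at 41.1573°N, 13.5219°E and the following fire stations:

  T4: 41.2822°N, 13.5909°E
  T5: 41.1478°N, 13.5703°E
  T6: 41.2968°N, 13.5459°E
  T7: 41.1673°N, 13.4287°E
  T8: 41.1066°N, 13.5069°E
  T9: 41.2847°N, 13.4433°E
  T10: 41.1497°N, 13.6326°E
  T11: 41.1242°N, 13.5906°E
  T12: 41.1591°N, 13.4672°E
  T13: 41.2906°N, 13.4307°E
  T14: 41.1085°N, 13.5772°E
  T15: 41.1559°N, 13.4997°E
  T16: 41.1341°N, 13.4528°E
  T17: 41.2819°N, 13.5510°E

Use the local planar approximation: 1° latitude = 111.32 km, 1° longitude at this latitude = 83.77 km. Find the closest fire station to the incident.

T15

Distances from 41.1573°N, 13.5219°E:
T4: √((0.1249·111.32)² + (0.0690·83.77)²) = √(193.317545 + 33.409903) = 15.0575 km
T5: √((-0.0095·111.32)² + (0.0484·83.77)²) = √(1.118391 + 16.438711) = 4.1901 km
T6: √((0.1395·111.32)² + (0.0240·83.77)²) = √(241.154189 + 4.042030) = 15.6587 km
T7: √((0.0100·111.32)² + (-0.0932·83.77)²) = √(1.239214 + 60.954933) = 7.8863 km
T8: √((-0.0507·111.32)² + (-0.0150·83.77)²) = √(31.853878 + 1.578918) = 5.7821 km
T9: √((0.1274·111.32)² + (-0.0786·83.77)²) = √(201.133889 + 43.353296) = 15.6361 km
T10: √((-0.0076·111.32)² + (0.1107·83.77)²) = √(0.715770 + 85.994816) = 9.3119 km
T11: √((-0.0331·111.32)² + (0.0687·83.77)²) = √(13.576955 + 33.120013) = 6.8335 km
T12: √((0.0018·111.32)² + (-0.0547·83.77)²) = √(0.040151 + 20.996731) = 4.5866 km
T13: √((0.1333·111.32)² + (-0.0912·83.77)²) = √(220.194615 + 58.366911) = 16.6902 km
T14: √((-0.0488·111.32)² + (0.0553·83.77)²) = √(29.511144 + 21.459880) = 7.1394 km
T15: √((-0.0014·111.32)² + (-0.0222·83.77)²) = √(0.024289 + 3.458462) = 1.8662 km
T16: √((-0.0232·111.32)² + (-0.0691·83.77)²) = √(6.669947 + 33.506813) = 6.3385 km
T17: √((0.1246·111.32)² + (0.0291·83.77)²) = √(192.389994 + 5.942415) = 14.0831 km
Minimum: T15 at 1.8662 km.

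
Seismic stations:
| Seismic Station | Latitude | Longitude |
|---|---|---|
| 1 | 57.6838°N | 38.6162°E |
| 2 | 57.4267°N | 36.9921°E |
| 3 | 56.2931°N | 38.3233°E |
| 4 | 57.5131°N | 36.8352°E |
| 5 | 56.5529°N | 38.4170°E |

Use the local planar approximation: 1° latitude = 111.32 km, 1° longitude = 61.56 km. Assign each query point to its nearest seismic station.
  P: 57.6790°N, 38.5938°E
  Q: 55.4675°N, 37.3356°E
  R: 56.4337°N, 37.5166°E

P→1; Q→3; R→3

P at 57.6790°N, 38.5938°E:
  1: √((0.0048·111.32)² + (0.0224·61.56)²) = √(0.285515 + 1.901487) = 1.4789 km
  2: √((-0.2523·111.32)² + (-1.6017·61.56)²) = √(788.825418 + 9722.088575) = 102.5227 km
  3: √((-1.3859·111.32)² + (-0.2705·61.56)²) = √(23801.821004 + 277.288438) = 155.1744 km
  4: √((-0.1659·111.32)² + (-1.7586·61.56)²) = √(341.066581 + 11720.101153) = 109.8233 km
  5: √((-1.1261·111.32)² + (-0.1768·61.56)²) = √(15714.490772 + 118.457277) = 125.8290 km
  → nearest: 1 (1.4789 km)
Q at 55.4675°N, 37.3356°E:
  1: √((2.2163·111.32)² + (1.2806·61.56)²) = √(60870.026137 + 6214.757932) = 259.0073 km
  2: √((1.9592·111.32)² + (-0.3435·61.56)²) = √(47566.800416 + 447.147395) = 219.1209 km
  3: √((0.8256·111.32)² + (0.9877·61.56)²) = √(8446.674603 + 3696.981947) = 110.1983 km
  4: √((2.0456·111.32)² + (-0.5004·61.56)²) = √(51854.664099 + 948.924860) = 229.7903 km
  5: √((1.0854·111.32)² + (1.0814·61.56)²) = √(14599.098199 + 4431.695911) = 137.9521 km
  → nearest: 3 (110.1983 km)
R at 56.4337°N, 37.5166°E:
  1: √((1.2501·111.32)² + (1.0996·61.56)²) = √(19365.820660 + 4582.122385) = 154.7512 km
  2: √((0.9930·111.32)² + (-0.5245·61.56)²) = √(12219.259621 + 1042.529151) = 115.1598 km
  3: √((-0.1406·111.32)² + (0.8067·61.56)²) = √(244.972332 + 2466.160493) = 52.0685 km
  4: √((1.0794·111.32)² + (-0.6814·61.56)²) = √(14438.139140 + 1759.549467) = 127.2701 km
  5: √((0.1192·111.32)² + (0.9004·61.56)²) = √(176.075490 + 3072.332359) = 56.9948 km
  → nearest: 3 (52.0685 km)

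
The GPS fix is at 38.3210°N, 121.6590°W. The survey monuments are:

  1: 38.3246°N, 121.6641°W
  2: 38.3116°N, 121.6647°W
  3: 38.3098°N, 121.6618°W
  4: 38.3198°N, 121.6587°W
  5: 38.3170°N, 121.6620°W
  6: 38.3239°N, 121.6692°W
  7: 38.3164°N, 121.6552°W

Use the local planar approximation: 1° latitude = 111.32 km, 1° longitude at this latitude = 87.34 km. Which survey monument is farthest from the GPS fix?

3

Distances from 38.3210°N, 121.6590°W:
1: 0.5992 km
2: 1.1588 km
3: 1.2705 km
4: 0.1361 km
5: 0.5167 km
6: 0.9476 km
7: 0.6102 km
Maximum: 3 at 1.2705 km.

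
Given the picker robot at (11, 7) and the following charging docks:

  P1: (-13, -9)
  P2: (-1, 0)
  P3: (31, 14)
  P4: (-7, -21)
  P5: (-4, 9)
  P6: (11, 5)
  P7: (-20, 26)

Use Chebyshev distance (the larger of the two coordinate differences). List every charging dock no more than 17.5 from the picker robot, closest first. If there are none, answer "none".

P6, P2, P5

Distances from (11, 7):
P1: max(|-24|, |-16|) = 24
P2: max(|-12|, |-7|) = 12
P3: max(|20|, |7|) = 20
P4: max(|-18|, |-28|) = 28
P5: max(|-15|, |2|) = 15
P6: max(|0|, |-2|) = 2
P7: max(|-31|, |19|) = 31
Threshold 17.5: P6 (2), P2 (12), P5 (15) are within range.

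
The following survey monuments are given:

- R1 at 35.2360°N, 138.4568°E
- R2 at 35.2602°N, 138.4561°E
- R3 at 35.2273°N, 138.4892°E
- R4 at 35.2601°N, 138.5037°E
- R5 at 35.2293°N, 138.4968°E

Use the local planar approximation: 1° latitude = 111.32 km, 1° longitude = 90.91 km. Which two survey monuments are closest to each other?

Pairwise distances:
R1–R2: √((0.0242·111.32)² + (-0.0007·90.91)²) = √(7.257334 + 0.004050) = 2.6947 km
R1–R3: √((-0.0087·111.32)² + (0.0324·90.91)²) = √(0.937961 + 8.675876) = 3.1006 km
R1–R4: √((0.0241·111.32)² + (0.0469·90.91)²) = √(7.197480 + 18.178959) = 5.0375 km
R1–R5: √((-0.0067·111.32)² + (0.0400·90.91)²) = √(0.556283 + 13.223405) = 3.7121 km
R2–R3: √((-0.0329·111.32)² + (0.0331·90.91)²) = √(13.413379 + 9.054809) = 4.7401 km
R2–R4: √((-0.0001·111.32)² + (0.0476·90.91)²) = √(0.000124 + 18.725664) = 4.3273 km
R2–R5: √((-0.0309·111.32)² + (0.0407·90.91)²) = √(11.832141 + 13.690274) = 5.0520 km
R3–R4: √((0.0328·111.32)² + (0.0145·90.91)²) = √(13.331962 + 1.737638) = 3.8820 km
R3–R5: √((0.0020·111.32)² + (0.0076·90.91)²) = √(0.049569 + 0.477365) = 0.7259 km
R4–R5: √((-0.0308·111.32)² + (-0.0069·90.91)²) = √(11.755682 + 0.393479) = 3.4856 km
Closest pair: R3–R5 at 0.7259 km.

R3 and R5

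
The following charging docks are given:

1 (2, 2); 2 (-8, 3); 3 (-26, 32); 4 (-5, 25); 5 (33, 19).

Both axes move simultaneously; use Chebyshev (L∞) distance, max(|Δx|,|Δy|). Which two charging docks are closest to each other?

Pairwise distances:
1–2: 10
1–3: 30
1–4: 23
1–5: 31
2–3: 29
2–4: 22
2–5: 41
3–4: 21
3–5: 59
4–5: 38
Closest pair: 1–2 at 10.

1 and 2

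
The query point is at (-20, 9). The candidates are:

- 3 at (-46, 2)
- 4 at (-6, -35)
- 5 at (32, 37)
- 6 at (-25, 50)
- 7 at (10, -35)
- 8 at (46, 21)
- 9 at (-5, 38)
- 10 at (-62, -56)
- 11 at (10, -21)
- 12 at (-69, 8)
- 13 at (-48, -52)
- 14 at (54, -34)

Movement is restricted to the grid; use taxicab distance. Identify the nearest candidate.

3

Distances from (-20, 9):
3: |-26| + |-7| = 26 + 7 = 33
4: |14| + |-44| = 14 + 44 = 58
5: |52| + |28| = 52 + 28 = 80
6: |-5| + |41| = 5 + 41 = 46
7: |30| + |-44| = 30 + 44 = 74
8: |66| + |12| = 66 + 12 = 78
9: |15| + |29| = 15 + 29 = 44
10: |-42| + |-65| = 42 + 65 = 107
11: |30| + |-30| = 30 + 30 = 60
12: |-49| + |-1| = 49 + 1 = 50
13: |-28| + |-61| = 28 + 61 = 89
14: |74| + |-43| = 74 + 43 = 117
Minimum: 3 at 33.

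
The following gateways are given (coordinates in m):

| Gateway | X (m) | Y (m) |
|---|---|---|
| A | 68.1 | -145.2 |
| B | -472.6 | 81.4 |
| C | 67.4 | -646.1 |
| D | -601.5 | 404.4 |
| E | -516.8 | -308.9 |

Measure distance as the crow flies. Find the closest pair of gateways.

B and D

Pairwise distances:
B–D: 347.8 m
B–E: 392.8 m
A–C: 500.9 m
A–B: 586.3 m
A–E: 607.4 m
C–E: 674.5 m
D–E: 718.3 m
A–D: 866.3 m
B–C: 906.0 m
C–D: 1245.4 m
Closest pair: B–D at 347.8 m.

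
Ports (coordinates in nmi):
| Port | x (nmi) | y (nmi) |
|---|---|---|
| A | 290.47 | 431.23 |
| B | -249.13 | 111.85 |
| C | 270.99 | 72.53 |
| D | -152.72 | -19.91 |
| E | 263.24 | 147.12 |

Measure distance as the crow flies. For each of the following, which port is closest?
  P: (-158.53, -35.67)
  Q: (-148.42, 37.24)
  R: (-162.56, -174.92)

P at (-158.53, -35.67):
  A: √((449.00)² + (466.90)²) = √(201601.0000 + 217995.6100) = 647.76 nmi
  B: √((-90.60)² + (147.52)²) = √(8208.3600 + 21762.1504) = 173.12 nmi
  C: √((429.52)² + (108.20)²) = √(184487.4304 + 11707.2400) = 442.94 nmi
  D: √((5.81)² + (15.76)²) = √(33.7561 + 248.3776) = 16.80 nmi
  E: √((421.77)² + (182.79)²) = √(177889.9329 + 33412.1841) = 459.68 nmi
  → nearest: D (16.80 nmi)
Q at (-148.42, 37.24):
  A: √((438.89)² + (393.99)²) = √(192624.4321 + 155228.1201) = 589.79 nmi
  B: √((-100.71)² + (74.61)²) = √(10142.5041 + 5566.6521) = 125.34 nmi
  C: √((419.41)² + (35.29)²) = √(175904.7481 + 1245.3841) = 420.89 nmi
  D: √((-4.30)² + (-57.15)²) = √(18.4900 + 3266.1225) = 57.31 nmi
  E: √((411.66)² + (109.88)²) = √(169463.9556 + 12073.6144) = 426.07 nmi
  → nearest: D (57.31 nmi)
R at (-162.56, -174.92):
  A: √((453.03)² + (606.15)²) = √(205236.1809 + 367417.8225) = 756.74 nmi
  B: √((-86.57)² + (286.77)²) = √(7494.3649 + 82237.0329) = 299.55 nmi
  C: √((433.55)² + (247.45)²) = √(187965.6025 + 61231.5025) = 499.20 nmi
  D: √((9.84)² + (155.01)²) = √(96.8256 + 24028.1001) = 155.32 nmi
  E: √((425.80)² + (322.04)²) = √(181305.6400 + 103709.7616) = 533.87 nmi
  → nearest: D (155.32 nmi)

P→D; Q→D; R→D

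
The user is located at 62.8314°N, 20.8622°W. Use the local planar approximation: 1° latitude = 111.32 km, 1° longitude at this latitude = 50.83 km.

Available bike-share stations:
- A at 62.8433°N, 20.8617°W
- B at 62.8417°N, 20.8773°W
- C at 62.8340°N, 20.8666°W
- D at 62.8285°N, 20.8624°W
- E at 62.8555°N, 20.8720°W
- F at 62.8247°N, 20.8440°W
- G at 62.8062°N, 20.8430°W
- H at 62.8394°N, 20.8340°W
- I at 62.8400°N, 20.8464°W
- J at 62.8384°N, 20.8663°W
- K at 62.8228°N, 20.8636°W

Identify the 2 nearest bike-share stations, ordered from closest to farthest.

D, C

Distances from 62.8314°N, 20.8622°W:
A: √((0.0119·111.32)² + (0.0005·50.83)²) = √(1.754851 + 0.000646) = 1.3250 km
B: √((0.0103·111.32)² + (-0.0151·50.83)²) = √(1.314682 + 0.589107) = 1.3798 km
C: √((0.0026·111.32)² + (-0.0044·50.83)²) = √(0.083771 + 0.050020) = 0.3658 km
D: √((-0.0029·111.32)² + (-0.0002·50.83)²) = √(0.104218 + 0.000103) = 0.3230 km
E: √((0.0241·111.32)² + (-0.0098·50.83)²) = √(7.197480 + 0.248137) = 2.7287 km
F: √((-0.0067·111.32)² + (0.0182·50.83)²) = √(0.556283 + 0.855821) = 1.1883 km
G: √((-0.0252·111.32)² + (0.0192·50.83)²) = √(7.869506 + 0.952451) = 2.9702 km
H: √((0.0080·111.32)² + (0.0282·50.83)²) = √(0.793097 + 2.054653) = 1.6875 km
I: √((0.0086·111.32)² + (0.0158·50.83)²) = √(0.916523 + 0.644992) = 1.2496 km
J: √((0.0070·111.32)² + (-0.0041·50.83)²) = √(0.607215 + 0.043432) = 0.8066 km
K: √((-0.0086·111.32)² + (-0.0014·50.83)²) = √(0.916523 + 0.005064) = 0.9600 km
Sorted: D (0.3230 km) < C (0.3658 km) < J (0.8066 km) < K (0.9600 km) < …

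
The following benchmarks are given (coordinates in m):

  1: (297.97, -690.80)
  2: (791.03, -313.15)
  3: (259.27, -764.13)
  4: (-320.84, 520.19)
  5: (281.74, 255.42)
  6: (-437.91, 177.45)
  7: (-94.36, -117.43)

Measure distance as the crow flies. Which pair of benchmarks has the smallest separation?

1 and 3

Pairwise distances:
1–3: 82.92 m
4–6: 362.18 m
6–7: 452.75 m
5–7: 529.59 m
1–2: 621.07 m
4–5: 658.18 m
4–7: 676.65 m
1–7: 694.75 m
2–3: 697.25 m
5–6: 723.86 m
3–7: 737.07 m
2–5: 763.31 m
2–7: 906.76 m
1–5: 946.36 m
3–5: 1019.80 m
1–6: 1138.15 m
3–6: 1171.59 m
2–6: 1323.25 m
1–4: 1359.93 m
2–4: 1389.50 m
3–4: 1409.26 m
Closest pair: 1–3 at 82.92 m.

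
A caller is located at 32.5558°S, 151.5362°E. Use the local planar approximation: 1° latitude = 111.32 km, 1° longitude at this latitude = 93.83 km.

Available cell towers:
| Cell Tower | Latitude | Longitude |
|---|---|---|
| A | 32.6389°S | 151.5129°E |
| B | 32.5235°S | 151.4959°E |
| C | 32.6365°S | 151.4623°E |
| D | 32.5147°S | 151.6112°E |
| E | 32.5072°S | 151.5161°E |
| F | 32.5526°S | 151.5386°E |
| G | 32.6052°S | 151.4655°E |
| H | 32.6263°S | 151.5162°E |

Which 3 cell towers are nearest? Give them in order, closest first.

F, B, E

Distances from 32.5558°S, 151.5362°E:
A: √((-0.0831·111.32)² + (-0.0233·93.83)²) = √(85.575302 + 4.779641) = 9.5055 km
B: √((0.0323·111.32)² + (-0.0403·93.83)²) = √(12.928598 + 14.298600) = 5.2180 km
C: √((-0.0807·111.32)² + (-0.0739·93.83)²) = √(80.703703 + 48.080869) = 11.3483 km
D: √((0.0411·111.32)² + (0.0750·93.83)²) = √(20.932931 + 49.522888) = 8.3938 km
E: √((0.0486·111.32)² + (-0.0201·93.83)²) = √(29.269745 + 3.556932) = 5.7295 km
F: √((0.0032·111.32)² + (0.0024·93.83)²) = √(0.126896 + 0.050711) = 0.4214 km
G: √((-0.0494·111.32)² + (-0.0707·93.83)²) = √(30.241289 + 44.007050) = 8.6167 km
H: √((-0.0705·111.32)² + (-0.0200·93.83)²) = √(61.592046 + 3.521628) = 8.0693 km
Sorted: F (0.4214 km) < B (5.2180 km) < E (5.7295 km) < H (8.0693 km) < D (8.3938 km) < …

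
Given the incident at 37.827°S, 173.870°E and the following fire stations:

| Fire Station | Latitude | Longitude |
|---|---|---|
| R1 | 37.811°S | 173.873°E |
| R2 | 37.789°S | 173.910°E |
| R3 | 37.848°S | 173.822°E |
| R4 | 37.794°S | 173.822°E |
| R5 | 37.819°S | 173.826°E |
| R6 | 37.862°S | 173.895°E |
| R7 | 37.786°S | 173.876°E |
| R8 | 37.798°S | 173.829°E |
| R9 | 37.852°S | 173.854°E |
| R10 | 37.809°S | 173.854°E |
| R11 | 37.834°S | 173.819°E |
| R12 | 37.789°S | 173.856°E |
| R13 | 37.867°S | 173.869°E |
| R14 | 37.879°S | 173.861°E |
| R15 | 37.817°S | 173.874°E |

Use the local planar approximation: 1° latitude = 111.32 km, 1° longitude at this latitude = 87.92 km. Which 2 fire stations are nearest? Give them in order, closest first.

Distances from 37.827°S, 173.870°E:
R1: 1.801 km
R2: 5.501 km
R3: 4.824 km
R4: 5.595 km
R5: 3.970 km
R6: 4.473 km
R7: 4.595 km
R8: 4.839 km
R9: 3.118 km
R10: 2.448 km
R11: 4.551 km
R12: 4.406 km
R13: 4.454 km
R14: 5.842 km
R15: 1.167 km
Sorted: R15 (1.167 km) < R1 (1.801 km) < R10 (2.448 km) < R9 (3.118 km) < …

R15, R1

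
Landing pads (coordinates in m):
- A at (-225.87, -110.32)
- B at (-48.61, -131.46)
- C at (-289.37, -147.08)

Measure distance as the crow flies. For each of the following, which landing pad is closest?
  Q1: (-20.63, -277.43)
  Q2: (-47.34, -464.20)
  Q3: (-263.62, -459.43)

Q1 at (-20.63, -277.43):
  A: √((-205.24)² + (167.11)²) = √(42123.4576 + 27925.7521) = 264.67 m
  B: √((-27.98)² + (145.97)²) = √(782.8804 + 21307.2409) = 148.63 m
  C: √((-268.74)² + (130.35)²) = √(72221.1876 + 16991.1225) = 298.68 m
  → nearest: B (148.63 m)
Q2 at (-47.34, -464.20):
  A: √((-178.53)² + (353.88)²) = √(31872.9609 + 125231.0544) = 396.36 m
  B: √((-1.27)² + (332.74)²) = √(1.6129 + 110715.9076) = 332.74 m
  C: √((-242.03)² + (317.12)²) = √(58578.5209 + 100565.0944) = 398.93 m
  → nearest: B (332.74 m)
Q3 at (-263.62, -459.43):
  A: √((37.75)² + (349.11)²) = √(1425.0625 + 121877.7921) = 351.15 m
  B: √((215.01)² + (327.97)²) = √(46229.3001 + 107564.3209) = 392.17 m
  C: √((-25.75)² + (312.35)²) = √(663.0625 + 97562.5225) = 313.41 m
  → nearest: C (313.41 m)

Q1→B; Q2→B; Q3→C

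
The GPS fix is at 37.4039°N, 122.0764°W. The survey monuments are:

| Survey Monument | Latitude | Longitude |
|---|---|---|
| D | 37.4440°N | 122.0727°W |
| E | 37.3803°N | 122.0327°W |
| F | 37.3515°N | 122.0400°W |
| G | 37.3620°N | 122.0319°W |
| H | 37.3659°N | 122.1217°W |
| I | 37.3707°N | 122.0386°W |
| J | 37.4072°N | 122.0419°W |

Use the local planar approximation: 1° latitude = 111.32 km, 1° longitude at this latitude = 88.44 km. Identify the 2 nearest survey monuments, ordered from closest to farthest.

J, D

Distances from 37.4039°N, 122.0764°W:
D: √((0.0401·111.32)² + (0.0037·88.44)²) = √(19.926689 + 0.107078) = 4.4759 km
E: √((-0.0236·111.32)² + (0.0437·88.44)²) = √(6.901928 + 14.936895) = 4.6732 km
F: √((-0.0524·111.32)² + (0.0364·88.44)²) = √(34.025849 + 10.363352) = 6.6625 km
G: √((-0.0419·111.32)² + (0.0445·88.44)²) = √(21.755769 + 15.488790) = 6.1028 km
H: √((-0.0380·111.32)² + (-0.0453·88.44)²) = √(17.894254 + 16.050696) = 5.8262 km
I: √((-0.0332·111.32)² + (0.0378·88.44)²) = √(13.659115 + 11.175863) = 4.9835 km
J: √((0.0033·111.32)² + (0.0345·88.44)²) = √(0.134950 + 9.309699) = 3.0732 km
Sorted: J (3.0732 km) < D (4.4759 km) < E (4.6732 km) < I (4.9835 km) < …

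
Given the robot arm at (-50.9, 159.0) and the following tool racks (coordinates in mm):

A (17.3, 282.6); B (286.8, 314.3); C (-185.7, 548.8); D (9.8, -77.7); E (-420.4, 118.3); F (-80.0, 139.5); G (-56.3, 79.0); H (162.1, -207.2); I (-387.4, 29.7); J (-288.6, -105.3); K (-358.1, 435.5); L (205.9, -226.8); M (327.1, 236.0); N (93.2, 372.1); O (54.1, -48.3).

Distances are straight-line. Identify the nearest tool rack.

Distances from (-50.9, 159.0):
A: √((68.2)² + (123.6)²) = √(4651.2400 + 15276.9600) = 141.17 mm
B: √((337.7)² + (155.3)²) = √(114041.2900 + 24118.0900) = 371.70 mm
C: √((-134.8)² + (389.8)²) = √(18171.0400 + 151944.0400) = 412.45 mm
D: √((60.7)² + (-236.7)²) = √(3684.4900 + 56026.8900) = 244.36 mm
E: √((-369.5)² + (-40.7)²) = √(136530.2500 + 1656.4900) = 371.73 mm
F: √((-29.1)² + (-19.5)²) = √(846.8100 + 380.2500) = 35.03 mm
G: √((-5.4)² + (-80.0)²) = √(29.1600 + 6400.0000) = 80.18 mm
H: √((213.0)² + (-366.2)²) = √(45369.0000 + 134102.4400) = 423.64 mm
I: √((-336.5)² + (-129.3)²) = √(113232.2500 + 16718.4900) = 360.49 mm
J: √((-237.7)² + (-264.3)²) = √(56501.2900 + 69854.4900) = 355.47 mm
K: √((-307.2)² + (276.5)²) = √(94371.8400 + 76452.2500) = 413.31 mm
L: √((256.8)² + (-385.8)²) = √(65946.2400 + 148841.6400) = 463.45 mm
M: √((378.0)² + (77.0)²) = √(142884.0000 + 5929.0000) = 385.76 mm
N: √((144.1)² + (213.1)²) = √(20764.8100 + 45411.6100) = 257.25 mm
O: √((105.0)² + (-207.3)²) = √(11025.0000 + 42973.2900) = 232.38 mm
Minimum: F at 35.03 mm.

F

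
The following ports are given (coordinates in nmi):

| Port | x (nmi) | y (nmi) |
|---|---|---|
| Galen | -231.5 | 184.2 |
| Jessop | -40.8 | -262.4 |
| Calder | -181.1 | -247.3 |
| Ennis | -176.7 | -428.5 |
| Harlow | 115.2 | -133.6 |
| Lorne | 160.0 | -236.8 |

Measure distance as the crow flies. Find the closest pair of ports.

Harlow and Lorne

Pairwise distances:
Galen–Jessop: √((190.7)² + (-446.6)²) = √(36366.490 + 199451.560) = 485.6 nmi
Galen–Calder: √((50.4)² + (-431.5)²) = √(2540.160 + 186192.250) = 434.4 nmi
Galen–Ennis: √((54.8)² + (-612.7)²) = √(3003.040 + 375401.290) = 615.1 nmi
Galen–Harlow: √((346.7)² + (-317.8)²) = √(120200.890 + 100996.840) = 470.3 nmi
Galen–Lorne: √((391.5)² + (-421.0)²) = √(153272.250 + 177241.000) = 574.9 nmi
Jessop–Calder: √((-140.3)² + (15.1)²) = √(19684.090 + 228.010) = 141.1 nmi
Jessop–Ennis: √((-135.9)² + (-166.1)²) = √(18468.810 + 27589.210) = 214.6 nmi
Jessop–Harlow: √((156.0)² + (128.8)²) = √(24336.000 + 16589.440) = 202.3 nmi
Jessop–Lorne: √((200.8)² + (25.6)²) = √(40320.640 + 655.360) = 202.4 nmi
Calder–Ennis: √((4.4)² + (-181.2)²) = √(19.360 + 32833.440) = 181.3 nmi
Calder–Harlow: √((296.3)² + (113.7)²) = √(87793.690 + 12927.690) = 317.4 nmi
Calder–Lorne: √((341.1)² + (10.5)²) = √(116349.210 + 110.250) = 341.3 nmi
Ennis–Harlow: √((291.9)² + (294.9)²) = √(85205.610 + 86966.010) = 414.9 nmi
Ennis–Lorne: √((336.7)² + (191.7)²) = √(113366.890 + 36748.890) = 387.4 nmi
Harlow–Lorne: √((44.8)² + (-103.2)²) = √(2007.040 + 10650.240) = 112.5 nmi
Closest pair: Harlow–Lorne at 112.5 nmi.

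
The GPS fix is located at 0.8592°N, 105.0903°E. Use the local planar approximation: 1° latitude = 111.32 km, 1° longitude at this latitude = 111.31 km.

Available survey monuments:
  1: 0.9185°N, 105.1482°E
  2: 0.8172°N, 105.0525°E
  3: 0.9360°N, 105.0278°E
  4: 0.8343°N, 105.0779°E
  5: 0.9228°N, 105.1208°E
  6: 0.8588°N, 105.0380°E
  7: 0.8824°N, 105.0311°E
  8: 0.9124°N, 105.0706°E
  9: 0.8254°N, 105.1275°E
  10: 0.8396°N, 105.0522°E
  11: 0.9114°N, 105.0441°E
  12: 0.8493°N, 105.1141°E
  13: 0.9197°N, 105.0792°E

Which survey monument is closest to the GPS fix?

12

Distances from 0.8592°N, 105.0903°E:
1: √((0.0593·111.32)² + (0.0579·111.31)²) = √(43.576845 + 41.536079) = 9.2257 km
2: √((-0.0420·111.32)² + (-0.0378·111.31)²) = √(21.859739 + 17.703208) = 6.2899 km
3: √((0.0768·111.32)² + (-0.0625·111.31)²) = √(73.091830 + 48.398110) = 11.0222 km
4: √((-0.0249·111.32)² + (-0.0124·111.31)²) = √(7.683252 + 1.905073) = 3.0965 km
5: √((0.0636·111.32)² + (0.0305·111.31)²) = √(50.125720 + 11.525719) = 7.8518 km
6: √((-0.0004·111.32)² + (-0.0523·111.31)²) = √(0.001983 + 33.890014) = 5.8217 km
7: √((0.0232·111.32)² + (-0.0592·111.31)²) = √(6.669947 + 43.422196) = 7.0776 km
8: √((0.0532·111.32)² + (-0.0197·111.31)²) = √(35.072737 + 4.808403) = 6.3152 km
9: √((-0.0338·111.32)² + (0.0372·111.31)²) = √(14.157279 + 17.145661) = 5.5949 km
10: √((-0.0196·111.32)² + (-0.0381·111.31)²) = √(4.760565 + 17.985326) = 4.7693 km
11: √((0.0522·111.32)² + (-0.0462·111.31)²) = √(33.766605 + 26.445533) = 7.7596 km
12: √((-0.0099·111.32)² + (0.0238·111.31)²) = √(1.214554 + 7.018144) = 2.8693 km
13: √((0.0605·111.32)² + (-0.0111·111.31)²) = √(45.358339 + 1.526562) = 6.8473 km
Minimum: 12 at 2.8693 km.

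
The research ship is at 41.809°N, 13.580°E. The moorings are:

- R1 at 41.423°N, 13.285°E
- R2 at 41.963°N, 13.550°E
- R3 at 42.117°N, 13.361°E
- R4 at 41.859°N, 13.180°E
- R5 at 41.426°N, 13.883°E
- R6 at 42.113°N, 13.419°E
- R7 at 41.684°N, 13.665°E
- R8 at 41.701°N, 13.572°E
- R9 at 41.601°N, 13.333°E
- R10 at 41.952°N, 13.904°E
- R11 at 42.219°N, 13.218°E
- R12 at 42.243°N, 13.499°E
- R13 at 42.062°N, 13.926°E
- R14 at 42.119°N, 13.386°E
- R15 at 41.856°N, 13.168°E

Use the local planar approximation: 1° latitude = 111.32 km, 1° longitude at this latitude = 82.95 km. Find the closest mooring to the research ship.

R8

Distances from 41.809°N, 13.580°E:
R1: √((-0.386·111.32)² + (-0.295·82.95)²) = √(1846.37965 + 598.79314) = 49.449 km
R2: √((0.154·111.32)² + (-0.030·82.95)²) = √(293.89205 + 6.19263) = 17.323 km
R3: √((0.308·111.32)² + (-0.219·82.95)²) = √(1175.56820 + 330.00537) = 38.802 km
R4: √((0.050·111.32)² + (-0.400·82.95)²) = √(30.98036 + 1100.91240) = 33.644 km
R5: √((-0.383·111.32)² + (0.303·82.95)²) = √(1817.79098 + 631.71042) = 49.492 km
R6: √((0.304·111.32)² + (-0.161·82.95)²) = √(1145.23223 + 178.35469) = 36.381 km
R7: √((-0.125·111.32)² + (0.085·82.95)²) = √(193.62722 + 49.71308) = 15.599 km
R8: √((-0.108·111.32)² + (-0.008·82.95)²) = √(144.54195 + 0.44036) = 12.041 km
R9: √((-0.208·111.32)² + (-0.247·82.95)²) = √(536.13365 + 419.78478) = 30.918 km
R10: √((0.143·111.32)² + (0.324·82.95)²) = √(253.40692 + 722.30863) = 31.236 km
R11: √((0.410·111.32)² + (-0.362·82.95)²) = √(2083.11914 + 901.67478) = 54.633 km
R12: √((0.434·111.32)² + (-0.081·82.95)²) = √(2334.13437 + 45.14429) = 48.778 km
R13: √((0.253·111.32)² + (0.346·82.95)²) = √(793.20864 + 823.73018) = 40.211 km
R14: √((0.310·111.32)² + (-0.194·82.95)²) = √(1190.88488 + 258.96212) = 38.077 km
R15: √((0.047·111.32)² + (-0.412·82.95)²) = √(27.37424 + 1167.95797) = 34.574 km
Minimum: R8 at 12.041 km.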